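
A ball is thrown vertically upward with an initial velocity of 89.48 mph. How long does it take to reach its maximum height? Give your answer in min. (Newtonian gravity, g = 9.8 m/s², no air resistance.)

v₀ = 89.48 mph × 0.44704 = 40.0011 m/s
t_up = v₀ / g = 40.0011 / 9.8 = 4.08174 s
t_up = 4.08174 s / 60.0 = 0.06803 min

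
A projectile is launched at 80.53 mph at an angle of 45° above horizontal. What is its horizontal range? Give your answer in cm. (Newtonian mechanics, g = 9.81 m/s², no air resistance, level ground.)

v₀ = 80.53 mph × 0.44704 = 36.0001 m/s
R = v₀² × sin(2θ) / g = 36.0001² × sin(2 × 45°) / 9.81 = 1296.01 × 1.0 / 9.81 = 132.111 m
R = 132.111 m / 0.01 = 13210 cm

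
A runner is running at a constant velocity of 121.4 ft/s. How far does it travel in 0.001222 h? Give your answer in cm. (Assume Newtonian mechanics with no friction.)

v = 121.4 ft/s × 0.3048 = 37.0027 m/s
t = 0.001222 h × 3600.0 = 4.3992 s
d = v × t = 37.0027 × 4.3992 = 162.782 m
d = 162.782 m / 0.01 = 16280 cm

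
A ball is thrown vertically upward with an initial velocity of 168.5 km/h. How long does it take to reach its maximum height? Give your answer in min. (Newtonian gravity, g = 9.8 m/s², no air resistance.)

v₀ = 168.5 km/h × 0.2777777777777778 = 46.8056 m/s
t_up = v₀ / g = 46.8056 / 9.8 = 4.77608 s
t_up = 4.77608 s / 60.0 = 0.0796 min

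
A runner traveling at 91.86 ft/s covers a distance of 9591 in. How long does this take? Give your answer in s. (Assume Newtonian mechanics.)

d = 9591 in × 0.0254 = 243.611 m
v = 91.86 ft/s × 0.3048 = 27.9989 m/s
t = d / v = 243.611 / 27.9989 = 8.701 s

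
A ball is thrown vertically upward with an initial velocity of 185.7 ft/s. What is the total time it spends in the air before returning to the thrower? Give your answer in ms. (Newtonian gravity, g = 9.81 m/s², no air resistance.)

v₀ = 185.7 ft/s × 0.3048 = 56.6014 m/s
t_total = 2 × v₀ / g = 2 × 56.6014 / 9.81 = 11.5395 s
t_total = 11.5395 s / 0.001 = 11540 ms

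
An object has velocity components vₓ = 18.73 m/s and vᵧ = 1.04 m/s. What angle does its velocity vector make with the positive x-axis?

θ = arctan(vᵧ/vₓ) = arctan(1.04/18.73) = 3.18°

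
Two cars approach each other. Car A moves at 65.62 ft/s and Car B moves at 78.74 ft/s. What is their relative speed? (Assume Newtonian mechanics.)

v_rel = v_A + v_B = 65.62 + 78.74 = 144.36 ft/s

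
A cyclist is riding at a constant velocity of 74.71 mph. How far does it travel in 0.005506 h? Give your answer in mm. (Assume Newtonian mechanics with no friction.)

v = 74.71 mph × 0.44704 = 33.3984 m/s
t = 0.005506 h × 3600.0 = 19.8216 s
d = v × t = 33.3984 × 19.8216 = 662.01 m
d = 662.01 m / 0.001 = 662000 mm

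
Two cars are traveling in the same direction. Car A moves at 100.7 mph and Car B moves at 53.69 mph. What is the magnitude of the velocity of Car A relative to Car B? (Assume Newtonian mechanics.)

v_rel = |v_A - v_B| = |100.7 - 53.69| = 47.01 mph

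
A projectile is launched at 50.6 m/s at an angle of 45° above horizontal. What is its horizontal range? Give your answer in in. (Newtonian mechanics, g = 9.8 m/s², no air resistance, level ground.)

R = v₀² × sin(2θ) / g = 50.6² × sin(2 × 45°) / 9.8 = 2560.36 × 1.0 / 9.8 = 261.261 m
R = 261.261 m / 0.0254 = 10290 in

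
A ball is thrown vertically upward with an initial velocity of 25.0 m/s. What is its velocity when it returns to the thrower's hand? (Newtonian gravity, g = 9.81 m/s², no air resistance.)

By conservation of energy (no air resistance), the ball returns to the throw height with the same speed as launch, but directed downward.
|v_ground| = v₀ = 25.0 m/s
v_ground = 25.0 m/s (downward)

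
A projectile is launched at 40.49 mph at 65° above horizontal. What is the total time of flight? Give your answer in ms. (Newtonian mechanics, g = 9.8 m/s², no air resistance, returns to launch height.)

v₀ = 40.49 mph × 0.44704 = 18.1006 m/s
T = 2 × v₀ × sin(θ) / g = 2 × 18.1006 × sin(65°) / 9.8 = 2 × 18.1006 × 0.906308 / 9.8 = 3.3479 s
T = 3.3479 s / 0.001 = 3348 ms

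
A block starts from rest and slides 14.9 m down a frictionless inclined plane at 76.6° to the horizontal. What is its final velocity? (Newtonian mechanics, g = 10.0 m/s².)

a = g sin(θ) = 10.0 × sin(76.6°) = 9.7278 m/s²
v = √(2ad) = √(2 × 9.7278 × 14.9) = 17.03 m/s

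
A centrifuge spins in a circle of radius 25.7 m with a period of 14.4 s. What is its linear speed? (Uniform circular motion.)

v = 2πr/T = 2π×25.7/14.4 = 11.21 m/s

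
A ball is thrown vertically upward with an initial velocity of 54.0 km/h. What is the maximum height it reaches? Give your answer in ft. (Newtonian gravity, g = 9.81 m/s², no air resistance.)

v₀ = 54.0 km/h × 0.2777777777777778 = 15.0 m/s
h_max = v₀² / (2g) = 15.0² / (2 × 9.81) = 225.0 / 19.62 = 11.4679 m
h_max = 11.4679 m / 0.3048 = 37.62 ft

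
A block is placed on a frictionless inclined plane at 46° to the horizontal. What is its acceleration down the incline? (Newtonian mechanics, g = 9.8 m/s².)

a = g sin(θ) = 9.8 × sin(46°) = 9.8 × 0.7193 = 7.05 m/s²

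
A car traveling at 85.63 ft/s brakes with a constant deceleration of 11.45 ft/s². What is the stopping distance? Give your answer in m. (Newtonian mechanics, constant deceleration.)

v₀ = 85.63 ft/s × 0.3048 = 26.1 m/s
a = 11.45 ft/s² × 0.3048 = 3.48996 m/s²
d = v₀² / (2a) = 26.1² / (2 × 3.48996) = 681.21 / 6.97992 = 97.6 m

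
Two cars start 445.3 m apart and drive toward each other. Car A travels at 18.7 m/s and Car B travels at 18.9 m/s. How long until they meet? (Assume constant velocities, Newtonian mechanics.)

Combined speed: v_combined = 18.7 + 18.9 = 37.6 m/s
Time to meet: t = d/v_combined = 445.3/37.6 = 11.84 s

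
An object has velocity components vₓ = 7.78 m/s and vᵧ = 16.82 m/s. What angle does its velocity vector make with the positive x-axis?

θ = arctan(vᵧ/vₓ) = arctan(16.82/7.78) = 65.18°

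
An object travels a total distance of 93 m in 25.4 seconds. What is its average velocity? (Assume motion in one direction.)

v_avg = Δd / Δt = 93 / 25.4 = 3.66 m/s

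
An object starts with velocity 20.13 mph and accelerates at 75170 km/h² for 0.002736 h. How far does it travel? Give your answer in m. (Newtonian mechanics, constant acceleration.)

v₀ = 20.13 mph × 0.44704 = 8.99892 m/s
a = 75170 km/h² × 7.716049382716049e-05 = 5.80015 m/s²
t = 0.002736 h × 3600.0 = 9.8496 s
d = v₀ × t + ½ × a × t² = 8.99892 × 9.8496 + 0.5 × 5.80015 × 9.8496² = 370.0 m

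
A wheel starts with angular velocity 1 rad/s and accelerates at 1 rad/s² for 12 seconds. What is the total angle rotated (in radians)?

θ = ω₀t + ½αt² = 1×12 + ½×1×12² = 84.0 rad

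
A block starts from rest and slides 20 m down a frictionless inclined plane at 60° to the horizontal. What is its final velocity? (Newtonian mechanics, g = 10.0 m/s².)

a = g sin(θ) = 10.0 × sin(60°) = 8.6603 m/s²
v = √(2ad) = √(2 × 8.6603 × 20) = 18.61 m/s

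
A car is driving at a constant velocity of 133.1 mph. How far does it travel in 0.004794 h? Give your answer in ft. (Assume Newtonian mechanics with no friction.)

v = 133.1 mph × 0.44704 = 59.501 m/s
t = 0.004794 h × 3600.0 = 17.2584 s
d = v × t = 59.501 × 17.2584 = 1026.89 m
d = 1026.89 m / 0.3048 = 3369 ft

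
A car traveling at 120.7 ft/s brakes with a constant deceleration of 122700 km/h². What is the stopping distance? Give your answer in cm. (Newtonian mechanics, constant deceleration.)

v₀ = 120.7 ft/s × 0.3048 = 36.7894 m/s
a = 122700 km/h² × 7.716049382716049e-05 = 9.46759 m/s²
d = v₀² / (2a) = 36.7894² / (2 × 9.46759) = 1353.46 / 18.9352 = 71.4785 m
d = 71.4785 m / 0.01 = 7148 cm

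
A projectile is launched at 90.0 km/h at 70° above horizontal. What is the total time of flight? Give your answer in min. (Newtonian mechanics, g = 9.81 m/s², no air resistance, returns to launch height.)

v₀ = 90.0 km/h × 0.2777777777777778 = 25.0 m/s
T = 2 × v₀ × sin(θ) / g = 2 × 25.0 × sin(70°) / 9.81 = 2 × 25.0 × 0.939693 / 9.81 = 4.78946 s
T = 4.78946 s / 60.0 = 0.07982 min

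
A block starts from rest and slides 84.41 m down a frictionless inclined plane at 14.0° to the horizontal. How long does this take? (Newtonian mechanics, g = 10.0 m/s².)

a = g sin(θ) = 10.0 × sin(14.0°) = 2.4192 m/s²
t = √(2d/a) = √(2 × 84.41 / 2.4192) = 8.35 s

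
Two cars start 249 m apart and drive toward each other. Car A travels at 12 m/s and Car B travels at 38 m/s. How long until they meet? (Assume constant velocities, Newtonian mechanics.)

Combined speed: v_combined = 12 + 38 = 50 m/s
Time to meet: t = d/v_combined = 249/50 = 4.98 s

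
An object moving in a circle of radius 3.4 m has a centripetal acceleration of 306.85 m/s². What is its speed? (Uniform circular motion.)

v = √(a_c × r) = √(306.85 × 3.4) = 32.3 m/s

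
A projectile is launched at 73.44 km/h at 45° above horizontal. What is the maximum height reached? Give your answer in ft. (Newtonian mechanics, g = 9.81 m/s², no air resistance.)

v₀ = 73.44 km/h × 0.2777777777777778 = 20.4 m/s
H = v₀² × sin²(θ) / (2g) = 20.4² × sin(45°)² / (2 × 9.81) = 416.16 × 0.5 / 19.62 = 10.6055 m
H = 10.6055 m / 0.3048 = 34.79 ft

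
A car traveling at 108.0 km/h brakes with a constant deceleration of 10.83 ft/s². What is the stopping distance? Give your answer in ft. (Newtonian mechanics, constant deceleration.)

v₀ = 108.0 km/h × 0.2777777777777778 = 30.0 m/s
a = 10.83 ft/s² × 0.3048 = 3.30098 m/s²
d = v₀² / (2a) = 30.0² / (2 × 3.30098) = 900.0 / 6.60196 = 136.323 m
d = 136.323 m / 0.3048 = 447.3 ft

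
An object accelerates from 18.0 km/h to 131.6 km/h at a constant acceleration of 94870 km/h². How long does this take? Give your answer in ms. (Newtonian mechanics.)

v₀ = 18.0 km/h × 0.2777777777777778 = 5.0 m/s
v = 131.6 km/h × 0.2777777777777778 = 36.5556 m/s
a = 94870 km/h² × 7.716049382716049e-05 = 7.32022 m/s²
t = (v - v₀) / a = (36.5556 - 5.0) / 7.32022 = 4.31074 s
t = 4.31074 s / 0.001 = 4311 ms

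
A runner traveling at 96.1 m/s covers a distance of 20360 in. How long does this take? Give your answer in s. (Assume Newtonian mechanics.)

d = 20360 in × 0.0254 = 517.144 m
t = d / v = 517.144 / 96.1 = 5.381 s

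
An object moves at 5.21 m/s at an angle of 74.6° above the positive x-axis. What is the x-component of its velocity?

vₓ = v cos(θ) = 5.21 × cos(74.6°) = 1.38 m/s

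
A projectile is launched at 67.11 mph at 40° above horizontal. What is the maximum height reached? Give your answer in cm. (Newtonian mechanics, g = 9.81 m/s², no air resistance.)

v₀ = 67.11 mph × 0.44704 = 30.0009 m/s
H = v₀² × sin²(θ) / (2g) = 30.0009² × sin(40°)² / (2 × 9.81) = 900.054 × 0.413176 / 19.62 = 18.9542 m
H = 18.9542 m / 0.01 = 1895 cm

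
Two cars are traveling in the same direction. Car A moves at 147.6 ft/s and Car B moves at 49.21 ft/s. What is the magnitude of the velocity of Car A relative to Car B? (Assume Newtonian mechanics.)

v_rel = |v_A - v_B| = |147.6 - 49.21| = 98.39 ft/s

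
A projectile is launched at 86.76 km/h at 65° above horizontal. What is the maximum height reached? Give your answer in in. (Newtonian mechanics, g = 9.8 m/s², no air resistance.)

v₀ = 86.76 km/h × 0.2777777777777778 = 24.1 m/s
H = v₀² × sin²(θ) / (2g) = 24.1² × sin(65°)² / (2 × 9.8) = 580.81 × 0.821394 / 19.6 = 24.3405 m
H = 24.3405 m / 0.0254 = 958.3 in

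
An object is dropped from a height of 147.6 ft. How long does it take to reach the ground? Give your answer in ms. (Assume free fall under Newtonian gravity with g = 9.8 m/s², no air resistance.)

h = 147.6 ft × 0.3048 = 44.9885 m
t = √(2h/g) = √(2 × 44.9885 / 9.8) = 3.03007 s
t = 3.03007 s / 0.001 = 3030 ms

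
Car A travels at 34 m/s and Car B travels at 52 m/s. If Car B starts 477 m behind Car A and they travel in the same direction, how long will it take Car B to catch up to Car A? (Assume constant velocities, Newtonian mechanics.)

Relative speed: v_rel = 52 - 34 = 18 m/s
Time to catch: t = d₀/v_rel = 477/18 = 26.5 s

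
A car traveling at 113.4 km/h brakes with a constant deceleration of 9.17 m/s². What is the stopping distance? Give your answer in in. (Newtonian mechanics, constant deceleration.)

v₀ = 113.4 km/h × 0.2777777777777778 = 31.5 m/s
d = v₀² / (2a) = 31.5² / (2 × 9.17) = 992.25 / 18.34 = 54.1031 m
d = 54.1031 m / 0.0254 = 2130 in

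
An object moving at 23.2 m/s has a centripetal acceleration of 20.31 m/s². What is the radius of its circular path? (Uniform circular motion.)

r = v²/a_c = 23.2²/20.31 = 26.5 m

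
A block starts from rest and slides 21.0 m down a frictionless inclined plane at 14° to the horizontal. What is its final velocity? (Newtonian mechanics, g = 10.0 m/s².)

a = g sin(θ) = 10.0 × sin(14°) = 2.4192 m/s²
v = √(2ad) = √(2 × 2.4192 × 21.0) = 10.08 m/s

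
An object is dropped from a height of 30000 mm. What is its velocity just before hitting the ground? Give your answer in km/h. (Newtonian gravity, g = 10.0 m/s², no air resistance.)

h = 30000 mm × 0.001 = 30.0 m
v = √(2gh) = √(2 × 10.0 × 30.0) = 24.4949 m/s
v = 24.4949 m/s / 0.2777777777777778 = 88.18 km/h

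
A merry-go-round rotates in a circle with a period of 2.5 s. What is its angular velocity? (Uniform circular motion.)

ω = 2π/T = 2π/2.5 = 2.5133 rad/s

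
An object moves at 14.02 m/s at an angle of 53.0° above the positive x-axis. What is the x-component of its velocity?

vₓ = v cos(θ) = 14.02 × cos(53.0°) = 8.44 m/s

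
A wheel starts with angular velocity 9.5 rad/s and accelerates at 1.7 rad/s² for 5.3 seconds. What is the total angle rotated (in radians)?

θ = ω₀t + ½αt² = 9.5×5.3 + ½×1.7×5.3² = 74.23 rad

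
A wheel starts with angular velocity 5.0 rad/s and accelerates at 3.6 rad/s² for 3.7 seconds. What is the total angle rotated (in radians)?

θ = ω₀t + ½αt² = 5.0×3.7 + ½×3.6×3.7² = 43.14 rad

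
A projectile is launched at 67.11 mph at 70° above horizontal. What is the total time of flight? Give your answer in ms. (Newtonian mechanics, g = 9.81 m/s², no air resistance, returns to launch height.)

v₀ = 67.11 mph × 0.44704 = 30.0009 m/s
T = 2 × v₀ × sin(θ) / g = 2 × 30.0009 × sin(70°) / 9.81 = 2 × 30.0009 × 0.939693 / 9.81 = 5.74753 s
T = 5.74753 s / 0.001 = 5748 ms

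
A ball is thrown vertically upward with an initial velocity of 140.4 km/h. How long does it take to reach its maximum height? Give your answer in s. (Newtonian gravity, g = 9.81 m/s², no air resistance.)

v₀ = 140.4 km/h × 0.2777777777777778 = 39.0 m/s
t_up = v₀ / g = 39.0 / 9.81 = 3.976 s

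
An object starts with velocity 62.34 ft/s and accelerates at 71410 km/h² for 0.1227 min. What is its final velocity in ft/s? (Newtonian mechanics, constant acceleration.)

v₀ = 62.34 ft/s × 0.3048 = 19.0012 m/s
a = 71410 km/h² × 7.716049382716049e-05 = 5.51003 m/s²
t = 0.1227 min × 60.0 = 7.362 s
v = v₀ + a × t = 19.0012 + 5.51003 × 7.362 = 59.566 m/s
v = 59.566 m/s / 0.3048 = 195.4 ft/s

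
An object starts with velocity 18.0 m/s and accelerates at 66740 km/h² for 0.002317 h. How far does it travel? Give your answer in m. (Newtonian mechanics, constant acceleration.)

a = 66740 km/h² × 7.716049382716049e-05 = 5.14969 m/s²
t = 0.002317 h × 3600.0 = 8.3412 s
d = v₀ × t + ½ × a × t² = 18.0 × 8.3412 + 0.5 × 5.14969 × 8.3412² = 329.3 m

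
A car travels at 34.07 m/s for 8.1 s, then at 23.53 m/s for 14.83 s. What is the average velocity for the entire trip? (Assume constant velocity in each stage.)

d₁ = v₁t₁ = 34.07 × 8.1 = 275.967 m
d₂ = v₂t₂ = 23.53 × 14.83 = 348.9499 m
d_total = 624.9169 m, t_total = 22.93 s
v_avg = d_total/t_total = 624.9169/22.93 = 27.25 m/s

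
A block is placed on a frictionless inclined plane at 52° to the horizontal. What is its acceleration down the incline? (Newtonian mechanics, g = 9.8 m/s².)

a = g sin(θ) = 9.8 × sin(52°) = 9.8 × 0.788 = 7.72 m/s²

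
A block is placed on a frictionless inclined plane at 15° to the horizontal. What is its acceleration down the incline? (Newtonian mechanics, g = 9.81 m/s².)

a = g sin(θ) = 9.81 × sin(15°) = 9.81 × 0.2588 = 2.54 m/s²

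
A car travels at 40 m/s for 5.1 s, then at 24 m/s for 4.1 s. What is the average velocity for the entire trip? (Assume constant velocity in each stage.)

d₁ = v₁t₁ = 40 × 5.1 = 204.0 m
d₂ = v₂t₂ = 24 × 4.1 = 98.4 m
d_total = 302.4 m, t_total = 9.2 s
v_avg = d_total/t_total = 302.4/9.2 = 32.87 m/s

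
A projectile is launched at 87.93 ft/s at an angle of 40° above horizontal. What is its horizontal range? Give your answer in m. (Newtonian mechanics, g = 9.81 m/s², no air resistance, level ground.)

v₀ = 87.93 ft/s × 0.3048 = 26.8011 m/s
R = v₀² × sin(2θ) / g = 26.8011² × sin(2 × 40°) / 9.81 = 718.299 × 0.984808 / 9.81 = 72.11 m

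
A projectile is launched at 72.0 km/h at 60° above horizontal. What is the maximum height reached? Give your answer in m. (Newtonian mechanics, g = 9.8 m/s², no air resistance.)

v₀ = 72.0 km/h × 0.2777777777777778 = 20.0 m/s
H = v₀² × sin²(θ) / (2g) = 20.0² × sin(60°)² / (2 × 9.8) = 400.0 × 0.75 / 19.6 = 15.31 m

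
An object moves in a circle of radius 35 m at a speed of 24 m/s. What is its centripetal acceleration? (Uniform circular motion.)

a_c = v²/r = 24²/35 = 576/35 = 16.46 m/s²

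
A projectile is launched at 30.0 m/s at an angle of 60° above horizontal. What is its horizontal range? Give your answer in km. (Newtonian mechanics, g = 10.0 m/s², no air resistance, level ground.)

R = v₀² × sin(2θ) / g = 30.0² × sin(2 × 60°) / 10.0 = 900.0 × 0.866025 / 10.0 = 77.9423 m
R = 77.9423 m / 1000.0 = 0.07794 km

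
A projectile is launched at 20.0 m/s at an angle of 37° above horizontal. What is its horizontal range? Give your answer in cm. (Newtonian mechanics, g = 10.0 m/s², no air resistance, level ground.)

R = v₀² × sin(2θ) / g = 20.0² × sin(2 × 37°) / 10.0 = 400.0 × 0.961262 / 10.0 = 38.4505 m
R = 38.4505 m / 0.01 = 3845 cm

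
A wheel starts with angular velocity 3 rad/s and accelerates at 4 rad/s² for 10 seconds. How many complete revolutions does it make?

θ = ω₀t + ½αt² = 3×10 + ½×4×10² = 230.0 rad
Total revolutions = θ/(2π) = 230.0/(2π) = 36.61
Complete revolutions = ⌊36.61⌋ = 36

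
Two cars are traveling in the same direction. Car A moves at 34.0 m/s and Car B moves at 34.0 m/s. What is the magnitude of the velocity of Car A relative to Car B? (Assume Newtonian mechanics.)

v_rel = |v_A - v_B| = |34.0 - 34.0| = 0.0 m/s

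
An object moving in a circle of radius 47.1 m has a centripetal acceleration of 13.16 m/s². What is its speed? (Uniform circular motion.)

v = √(a_c × r) = √(13.16 × 47.1) = 24.9 m/s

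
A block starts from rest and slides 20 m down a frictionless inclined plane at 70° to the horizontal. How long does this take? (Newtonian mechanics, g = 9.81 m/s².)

a = g sin(θ) = 9.81 × sin(70°) = 9.2184 m/s²
t = √(2d/a) = √(2 × 20 / 9.2184) = 2.08 s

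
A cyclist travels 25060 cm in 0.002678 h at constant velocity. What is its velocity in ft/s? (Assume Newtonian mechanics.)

d = 25060 cm × 0.01 = 250.6 m
t = 0.002678 h × 3600.0 = 9.6408 s
v = d / t = 250.6 / 9.6408 = 25.9937 m/s
v = 25.9937 m/s / 0.3048 = 85.28 ft/s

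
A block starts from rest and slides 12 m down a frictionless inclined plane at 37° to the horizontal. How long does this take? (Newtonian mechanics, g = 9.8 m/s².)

a = g sin(θ) = 9.8 × sin(37°) = 5.8978 m/s²
t = √(2d/a) = √(2 × 12 / 5.8978) = 2.02 s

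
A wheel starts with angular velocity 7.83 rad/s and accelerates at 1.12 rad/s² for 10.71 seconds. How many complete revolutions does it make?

θ = ω₀t + ½αt² = 7.83×10.71 + ½×1.12×10.71² = 148.093596 rad
Total revolutions = θ/(2π) = 148.093596/(2π) = 23.57
Complete revolutions = ⌊23.57⌋ = 23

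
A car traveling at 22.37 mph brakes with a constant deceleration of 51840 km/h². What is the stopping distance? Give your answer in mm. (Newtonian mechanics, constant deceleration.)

v₀ = 22.37 mph × 0.44704 = 10.0003 m/s
a = 51840 km/h² × 7.716049382716049e-05 = 4.0 m/s²
d = v₀² / (2a) = 10.0003² / (2 × 4.0) = 100.006 / 8.0 = 12.5008 m
d = 12.5008 m / 0.001 = 12500 mm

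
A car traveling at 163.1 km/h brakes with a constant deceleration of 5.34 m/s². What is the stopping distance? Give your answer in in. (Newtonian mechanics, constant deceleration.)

v₀ = 163.1 km/h × 0.2777777777777778 = 45.3056 m/s
d = v₀² / (2a) = 45.3056² / (2 × 5.34) = 2052.6 / 10.68 = 192.191 m
d = 192.191 m / 0.0254 = 7567 in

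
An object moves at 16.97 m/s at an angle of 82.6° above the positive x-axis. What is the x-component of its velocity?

vₓ = v cos(θ) = 16.97 × cos(82.6°) = 2.19 m/s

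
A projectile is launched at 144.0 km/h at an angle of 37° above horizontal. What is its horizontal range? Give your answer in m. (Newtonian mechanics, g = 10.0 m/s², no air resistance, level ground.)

v₀ = 144.0 km/h × 0.2777777777777778 = 40.0 m/s
R = v₀² × sin(2θ) / g = 40.0² × sin(2 × 37°) / 10.0 = 1600.0 × 0.961262 / 10.0 = 153.8 m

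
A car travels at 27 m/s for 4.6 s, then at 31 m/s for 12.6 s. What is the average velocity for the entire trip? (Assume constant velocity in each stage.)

d₁ = v₁t₁ = 27 × 4.6 = 124.2 m
d₂ = v₂t₂ = 31 × 12.6 = 390.6 m
d_total = 514.8 m, t_total = 17.2 s
v_avg = d_total/t_total = 514.8/17.2 = 29.93 m/s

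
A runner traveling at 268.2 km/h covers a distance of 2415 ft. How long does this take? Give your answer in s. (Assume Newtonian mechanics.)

d = 2415 ft × 0.3048 = 736.092 m
v = 268.2 km/h × 0.2777777777777778 = 74.5 m/s
t = d / v = 736.092 / 74.5 = 9.88 s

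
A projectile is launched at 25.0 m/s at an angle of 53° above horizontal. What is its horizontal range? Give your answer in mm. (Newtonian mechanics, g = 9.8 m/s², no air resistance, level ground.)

R = v₀² × sin(2θ) / g = 25.0² × sin(2 × 53°) / 9.8 = 625.0 × 0.961262 / 9.8 = 61.305 m
R = 61.305 m / 0.001 = 61300 mm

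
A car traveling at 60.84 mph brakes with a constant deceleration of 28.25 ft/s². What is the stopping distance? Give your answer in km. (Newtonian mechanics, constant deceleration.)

v₀ = 60.84 mph × 0.44704 = 27.1979 m/s
a = 28.25 ft/s² × 0.3048 = 8.6106 m/s²
d = v₀² / (2a) = 27.1979² / (2 × 8.6106) = 739.726 / 17.2212 = 42.9544 m
d = 42.9544 m / 1000.0 = 0.04295 km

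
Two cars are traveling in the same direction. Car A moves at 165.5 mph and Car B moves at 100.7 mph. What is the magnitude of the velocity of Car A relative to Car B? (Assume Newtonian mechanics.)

v_rel = |v_A - v_B| = |165.5 - 100.7| = 64.8 mph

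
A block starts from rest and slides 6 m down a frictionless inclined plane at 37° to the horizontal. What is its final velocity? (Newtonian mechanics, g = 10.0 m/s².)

a = g sin(θ) = 10.0 × sin(37°) = 6.0182 m/s²
v = √(2ad) = √(2 × 6.0182 × 6) = 8.5 m/s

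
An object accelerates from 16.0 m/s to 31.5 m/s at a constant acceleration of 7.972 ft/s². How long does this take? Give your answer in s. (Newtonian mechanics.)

a = 7.972 ft/s² × 0.3048 = 2.42987 m/s²
t = (v - v₀) / a = (31.5 - 16.0) / 2.42987 = 6.379 s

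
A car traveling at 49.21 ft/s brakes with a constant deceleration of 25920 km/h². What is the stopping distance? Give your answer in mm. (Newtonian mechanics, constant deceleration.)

v₀ = 49.21 ft/s × 0.3048 = 14.9992 m/s
a = 25920 km/h² × 7.716049382716049e-05 = 2.0 m/s²
d = v₀² / (2a) = 14.9992² / (2 × 2.0) = 224.976 / 4.0 = 56.244 m
d = 56.244 m / 0.001 = 56240 mm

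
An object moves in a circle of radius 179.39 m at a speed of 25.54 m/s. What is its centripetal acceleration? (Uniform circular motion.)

a_c = v²/r = 25.54²/179.39 = 652.2916/179.39 = 3.64 m/s²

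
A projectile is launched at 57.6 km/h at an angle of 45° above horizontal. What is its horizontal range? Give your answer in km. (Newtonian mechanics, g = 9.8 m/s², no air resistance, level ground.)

v₀ = 57.6 km/h × 0.2777777777777778 = 16.0 m/s
R = v₀² × sin(2θ) / g = 16.0² × sin(2 × 45°) / 9.8 = 256.0 × 1.0 / 9.8 = 26.1224 m
R = 26.1224 m / 1000.0 = 0.02612 km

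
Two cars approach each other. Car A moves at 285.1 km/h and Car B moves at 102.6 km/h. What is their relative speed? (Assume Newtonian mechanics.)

v_rel = v_A + v_B = 285.1 + 102.6 = 387.7 km/h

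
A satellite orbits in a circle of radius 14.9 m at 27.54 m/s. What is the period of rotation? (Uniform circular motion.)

T = 2πr/v = 2π×14.9/27.54 = 3.4 s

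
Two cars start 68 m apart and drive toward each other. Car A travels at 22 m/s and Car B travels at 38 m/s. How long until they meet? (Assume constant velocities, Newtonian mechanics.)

Combined speed: v_combined = 22 + 38 = 60 m/s
Time to meet: t = d/v_combined = 68/60 = 1.13 s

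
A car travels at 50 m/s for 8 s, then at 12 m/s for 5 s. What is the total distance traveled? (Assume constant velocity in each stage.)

d₁ = v₁t₁ = 50 × 8 = 400 m
d₂ = v₂t₂ = 12 × 5 = 60 m
d_total = 400 + 60 = 460 m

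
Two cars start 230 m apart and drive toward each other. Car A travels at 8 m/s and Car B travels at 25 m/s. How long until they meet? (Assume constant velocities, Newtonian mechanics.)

Combined speed: v_combined = 8 + 25 = 33 m/s
Time to meet: t = d/v_combined = 230/33 = 6.97 s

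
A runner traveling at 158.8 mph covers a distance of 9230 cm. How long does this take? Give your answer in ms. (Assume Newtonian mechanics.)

d = 9230 cm × 0.01 = 92.3 m
v = 158.8 mph × 0.44704 = 70.99 m/s
t = d / v = 92.3 / 70.99 = 1.30018 s
t = 1.30018 s / 0.001 = 1300 ms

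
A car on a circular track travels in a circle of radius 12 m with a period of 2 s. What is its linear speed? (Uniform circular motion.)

v = 2πr/T = 2π×12/2 = 37.7 m/s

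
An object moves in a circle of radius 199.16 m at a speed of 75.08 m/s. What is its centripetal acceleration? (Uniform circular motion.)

a_c = v²/r = 75.08²/199.16 = 5637.0064/199.16 = 28.3 m/s²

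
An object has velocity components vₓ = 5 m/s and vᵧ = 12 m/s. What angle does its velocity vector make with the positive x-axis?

θ = arctan(vᵧ/vₓ) = arctan(12/5) = 67.38°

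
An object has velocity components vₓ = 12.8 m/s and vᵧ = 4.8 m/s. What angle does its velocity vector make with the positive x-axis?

θ = arctan(vᵧ/vₓ) = arctan(4.8/12.8) = 20.56°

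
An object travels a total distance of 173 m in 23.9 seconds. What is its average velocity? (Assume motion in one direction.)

v_avg = Δd / Δt = 173 / 23.9 = 7.24 m/s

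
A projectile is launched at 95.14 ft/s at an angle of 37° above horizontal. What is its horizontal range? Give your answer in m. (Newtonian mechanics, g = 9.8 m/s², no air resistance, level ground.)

v₀ = 95.14 ft/s × 0.3048 = 28.9987 m/s
R = v₀² × sin(2θ) / g = 28.9987² × sin(2 × 37°) / 9.8 = 840.925 × 0.961262 / 9.8 = 82.48 m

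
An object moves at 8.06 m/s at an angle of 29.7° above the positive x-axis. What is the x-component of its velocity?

vₓ = v cos(θ) = 8.06 × cos(29.7°) = 7.0 m/s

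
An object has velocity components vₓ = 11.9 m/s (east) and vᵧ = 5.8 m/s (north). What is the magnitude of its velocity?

|v| = √(vₓ² + vᵧ²) = √(11.9² + 5.8²) = √(175.25) = 13.24 m/s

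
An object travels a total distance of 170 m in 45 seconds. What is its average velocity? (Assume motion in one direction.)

v_avg = Δd / Δt = 170 / 45 = 3.78 m/s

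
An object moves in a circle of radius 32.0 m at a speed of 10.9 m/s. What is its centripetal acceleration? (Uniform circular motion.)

a_c = v²/r = 10.9²/32.0 = 118.81/32.0 = 3.71 m/s²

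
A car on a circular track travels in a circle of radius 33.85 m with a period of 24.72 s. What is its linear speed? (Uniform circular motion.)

v = 2πr/T = 2π×33.85/24.72 = 8.6 m/s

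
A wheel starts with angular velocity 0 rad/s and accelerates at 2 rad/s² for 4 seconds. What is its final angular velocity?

ω = ω₀ + αt = 0 + 2 × 4 = 8 rad/s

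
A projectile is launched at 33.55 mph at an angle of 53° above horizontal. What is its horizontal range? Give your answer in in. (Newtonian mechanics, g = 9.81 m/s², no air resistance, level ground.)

v₀ = 33.55 mph × 0.44704 = 14.9982 m/s
R = v₀² × sin(2θ) / g = 14.9982² × sin(2 × 53°) / 9.81 = 224.946 × 0.961262 / 9.81 = 22.042 m
R = 22.042 m / 0.0254 = 867.8 in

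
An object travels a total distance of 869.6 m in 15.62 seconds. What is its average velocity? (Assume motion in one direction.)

v_avg = Δd / Δt = 869.6 / 15.62 = 55.67 m/s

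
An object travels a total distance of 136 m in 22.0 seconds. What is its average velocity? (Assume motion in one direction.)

v_avg = Δd / Δt = 136 / 22.0 = 6.18 m/s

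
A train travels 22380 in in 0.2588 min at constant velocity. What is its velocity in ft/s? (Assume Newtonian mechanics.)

d = 22380 in × 0.0254 = 568.452 m
t = 0.2588 min × 60.0 = 15.528 s
v = d / t = 568.452 / 15.528 = 36.6082 m/s
v = 36.6082 m/s / 0.3048 = 120.1 ft/s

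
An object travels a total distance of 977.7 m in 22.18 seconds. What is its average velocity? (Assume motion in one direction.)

v_avg = Δd / Δt = 977.7 / 22.18 = 44.08 m/s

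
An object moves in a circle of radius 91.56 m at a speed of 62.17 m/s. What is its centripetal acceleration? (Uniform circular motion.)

a_c = v²/r = 62.17²/91.56 = 3865.1089/91.56 = 42.21 m/s²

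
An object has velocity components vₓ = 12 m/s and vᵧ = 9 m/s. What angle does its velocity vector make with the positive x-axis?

θ = arctan(vᵧ/vₓ) = arctan(9/12) = 36.87°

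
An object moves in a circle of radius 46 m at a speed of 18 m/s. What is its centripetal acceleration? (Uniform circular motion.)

a_c = v²/r = 18²/46 = 324/46 = 7.04 m/s²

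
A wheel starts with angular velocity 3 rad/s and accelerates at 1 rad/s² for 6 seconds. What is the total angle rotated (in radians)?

θ = ω₀t + ½αt² = 3×6 + ½×1×6² = 36.0 rad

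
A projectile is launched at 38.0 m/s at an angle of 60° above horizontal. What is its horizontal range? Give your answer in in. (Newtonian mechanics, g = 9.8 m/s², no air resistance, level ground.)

R = v₀² × sin(2θ) / g = 38.0² × sin(2 × 60°) / 9.8 = 1444.0 × 0.866025 / 9.8 = 127.606 m
R = 127.606 m / 0.0254 = 5024 in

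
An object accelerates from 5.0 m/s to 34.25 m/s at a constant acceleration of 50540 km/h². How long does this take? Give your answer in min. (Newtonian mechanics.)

a = 50540 km/h² × 7.716049382716049e-05 = 3.89969 m/s²
t = (v - v₀) / a = (34.25 - 5.0) / 3.89969 = 7.5006 s
t = 7.5006 s / 60.0 = 0.125 min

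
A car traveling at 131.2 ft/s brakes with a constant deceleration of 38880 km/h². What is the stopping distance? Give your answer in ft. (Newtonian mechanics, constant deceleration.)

v₀ = 131.2 ft/s × 0.3048 = 39.9898 m/s
a = 38880 km/h² × 7.716049382716049e-05 = 3.0 m/s²
d = v₀² / (2a) = 39.9898² / (2 × 3.0) = 1599.18 / 6.0 = 266.53 m
d = 266.53 m / 0.3048 = 874.4 ft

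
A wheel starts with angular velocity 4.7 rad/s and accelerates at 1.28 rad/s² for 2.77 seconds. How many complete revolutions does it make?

θ = ω₀t + ½αt² = 4.7×2.77 + ½×1.28×2.77² = 17.929656 rad
Total revolutions = θ/(2π) = 17.929656/(2π) = 2.85
Complete revolutions = ⌊2.85⌋ = 2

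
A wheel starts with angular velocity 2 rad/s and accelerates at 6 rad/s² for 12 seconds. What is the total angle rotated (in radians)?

θ = ω₀t + ½αt² = 2×12 + ½×6×12² = 456.0 rad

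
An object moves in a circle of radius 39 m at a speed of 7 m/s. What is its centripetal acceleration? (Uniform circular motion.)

a_c = v²/r = 7²/39 = 49/39 = 1.26 m/s²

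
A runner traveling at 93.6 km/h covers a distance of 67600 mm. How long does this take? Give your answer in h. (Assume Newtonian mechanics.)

d = 67600 mm × 0.001 = 67.6 m
v = 93.6 km/h × 0.2777777777777778 = 26.0 m/s
t = d / v = 67.6 / 26.0 = 2.6 s
t = 2.6 s / 3600.0 = 0.0007222 h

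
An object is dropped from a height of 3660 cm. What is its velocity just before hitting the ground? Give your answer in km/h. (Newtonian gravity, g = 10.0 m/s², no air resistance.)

h = 3660 cm × 0.01 = 36.6 m
v = √(2gh) = √(2 × 10.0 × 36.6) = 27.0555 m/s
v = 27.0555 m/s / 0.2777777777777778 = 97.4 km/h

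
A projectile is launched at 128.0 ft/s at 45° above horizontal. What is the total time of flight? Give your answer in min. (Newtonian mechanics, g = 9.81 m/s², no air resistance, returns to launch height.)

v₀ = 128.0 ft/s × 0.3048 = 39.0144 m/s
T = 2 × v₀ × sin(θ) / g = 2 × 39.0144 × sin(45°) / 9.81 = 2 × 39.0144 × 0.707107 / 9.81 = 5.62433 s
T = 5.62433 s / 60.0 = 0.09374 min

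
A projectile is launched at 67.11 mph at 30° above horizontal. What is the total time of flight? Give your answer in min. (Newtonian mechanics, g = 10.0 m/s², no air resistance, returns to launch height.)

v₀ = 67.11 mph × 0.44704 = 30.0009 m/s
T = 2 × v₀ × sin(θ) / g = 2 × 30.0009 × sin(30°) / 10.0 = 2 × 30.0009 × 0.5 / 10.0 = 3.00009 s
T = 3.00009 s / 60.0 = 0.05 min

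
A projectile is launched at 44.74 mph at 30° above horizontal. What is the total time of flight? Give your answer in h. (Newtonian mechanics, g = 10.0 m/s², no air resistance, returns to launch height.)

v₀ = 44.74 mph × 0.44704 = 20.0006 m/s
T = 2 × v₀ × sin(θ) / g = 2 × 20.0006 × sin(30°) / 10.0 = 2 × 20.0006 × 0.5 / 10.0 = 2.00006 s
T = 2.00006 s / 3600.0 = 0.0005556 h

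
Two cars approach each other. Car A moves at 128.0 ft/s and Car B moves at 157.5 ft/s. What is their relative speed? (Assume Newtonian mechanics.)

v_rel = v_A + v_B = 128.0 + 157.5 = 285.5 ft/s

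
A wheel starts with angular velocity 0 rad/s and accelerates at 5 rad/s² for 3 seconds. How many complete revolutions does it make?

θ = ω₀t + ½αt² = 0×3 + ½×5×3² = 22.5 rad
Total revolutions = θ/(2π) = 22.5/(2π) = 3.58
Complete revolutions = ⌊3.58⌋ = 3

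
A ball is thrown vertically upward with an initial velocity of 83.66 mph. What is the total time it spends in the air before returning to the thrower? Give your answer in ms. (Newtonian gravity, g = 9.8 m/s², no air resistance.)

v₀ = 83.66 mph × 0.44704 = 37.3994 m/s
t_total = 2 × v₀ / g = 2 × 37.3994 / 9.8 = 7.63253 s
t_total = 7.63253 s / 0.001 = 7633 ms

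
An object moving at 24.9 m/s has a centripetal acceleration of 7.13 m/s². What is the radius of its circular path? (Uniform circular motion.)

r = v²/a_c = 24.9²/7.13 = 86.96 m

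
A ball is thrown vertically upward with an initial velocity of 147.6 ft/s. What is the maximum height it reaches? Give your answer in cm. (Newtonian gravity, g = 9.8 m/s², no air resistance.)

v₀ = 147.6 ft/s × 0.3048 = 44.9885 m/s
h_max = v₀² / (2g) = 44.9885² / (2 × 9.8) = 2023.97 / 19.6 = 103.264 m
h_max = 103.264 m / 0.01 = 10330 cm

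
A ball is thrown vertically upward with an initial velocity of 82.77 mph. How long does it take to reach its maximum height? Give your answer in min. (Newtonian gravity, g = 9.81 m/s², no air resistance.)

v₀ = 82.77 mph × 0.44704 = 37.0015 m/s
t_up = v₀ / g = 37.0015 / 9.81 = 3.77181 s
t_up = 3.77181 s / 60.0 = 0.06286 min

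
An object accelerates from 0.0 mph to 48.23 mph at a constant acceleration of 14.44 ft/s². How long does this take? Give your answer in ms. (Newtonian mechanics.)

v₀ = 0.0 mph × 0.44704 = 0.0 m/s
v = 48.23 mph × 0.44704 = 21.5607 m/s
a = 14.44 ft/s² × 0.3048 = 4.40131 m/s²
t = (v - v₀) / a = (21.5607 - 0.0) / 4.40131 = 4.8987 s
t = 4.8987 s / 0.001 = 4899 ms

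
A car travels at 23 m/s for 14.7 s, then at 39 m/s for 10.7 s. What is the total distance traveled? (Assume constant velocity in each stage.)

d₁ = v₁t₁ = 23 × 14.7 = 338.1 m
d₂ = v₂t₂ = 39 × 10.7 = 417.3 m
d_total = 338.1 + 417.3 = 755.4 m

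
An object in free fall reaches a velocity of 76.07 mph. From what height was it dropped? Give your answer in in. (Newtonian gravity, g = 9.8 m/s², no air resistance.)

v = 76.07 mph × 0.44704 = 34.0063 m/s
h = v² / (2g) = 34.0063² / (2 × 9.8) = 59.0015 m
h = 59.0015 m / 0.0254 = 2323 in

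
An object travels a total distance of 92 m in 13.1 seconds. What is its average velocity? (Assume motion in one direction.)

v_avg = Δd / Δt = 92 / 13.1 = 7.02 m/s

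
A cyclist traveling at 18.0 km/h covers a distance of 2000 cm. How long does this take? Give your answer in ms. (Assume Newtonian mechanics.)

d = 2000 cm × 0.01 = 20.0 m
v = 18.0 km/h × 0.2777777777777778 = 5.0 m/s
t = d / v = 20.0 / 5.0 = 4.0 s
t = 4.0 s / 0.001 = 4000 ms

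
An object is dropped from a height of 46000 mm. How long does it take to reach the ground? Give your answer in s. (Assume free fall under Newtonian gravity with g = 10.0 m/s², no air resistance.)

h = 46000 mm × 0.001 = 46.0 m
t = √(2h/g) = √(2 × 46.0 / 10.0) = 3.033 s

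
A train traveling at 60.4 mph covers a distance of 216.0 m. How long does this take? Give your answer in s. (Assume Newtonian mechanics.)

v = 60.4 mph × 0.44704 = 27.0012 m/s
t = d / v = 216.0 / 27.0012 = 8.0 s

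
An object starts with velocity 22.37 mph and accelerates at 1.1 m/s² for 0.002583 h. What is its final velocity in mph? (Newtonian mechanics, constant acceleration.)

v₀ = 22.37 mph × 0.44704 = 10.0003 m/s
t = 0.002583 h × 3600.0 = 9.2988 s
v = v₀ + a × t = 10.0003 + 1.1 × 9.2988 = 20.229 m/s
v = 20.229 m/s / 0.44704 = 45.25 mph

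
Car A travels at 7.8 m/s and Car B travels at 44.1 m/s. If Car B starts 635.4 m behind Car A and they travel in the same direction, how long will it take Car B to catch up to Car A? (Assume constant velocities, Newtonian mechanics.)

Relative speed: v_rel = 44.1 - 7.8 = 36.3 m/s
Time to catch: t = d₀/v_rel = 635.4/36.3 = 17.5 s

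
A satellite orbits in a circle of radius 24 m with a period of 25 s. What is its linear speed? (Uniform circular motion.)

v = 2πr/T = 2π×24/25 = 6.03 m/s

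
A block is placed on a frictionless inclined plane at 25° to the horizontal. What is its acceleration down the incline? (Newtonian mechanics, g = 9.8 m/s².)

a = g sin(θ) = 9.8 × sin(25°) = 9.8 × 0.4226 = 4.14 m/s²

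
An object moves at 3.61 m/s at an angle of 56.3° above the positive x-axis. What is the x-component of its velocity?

vₓ = v cos(θ) = 3.61 × cos(56.3°) = 2.0 m/s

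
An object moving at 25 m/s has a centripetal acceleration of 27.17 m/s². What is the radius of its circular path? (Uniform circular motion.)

r = v²/a_c = 25²/27.17 = 23.0 m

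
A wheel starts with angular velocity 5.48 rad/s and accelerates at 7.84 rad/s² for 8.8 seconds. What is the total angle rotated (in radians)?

θ = ω₀t + ½αt² = 5.48×8.8 + ½×7.84×8.8² = 351.79 rad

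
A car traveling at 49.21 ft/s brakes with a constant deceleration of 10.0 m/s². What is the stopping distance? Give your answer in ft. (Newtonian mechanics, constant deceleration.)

v₀ = 49.21 ft/s × 0.3048 = 14.9992 m/s
d = v₀² / (2a) = 14.9992² / (2 × 10.0) = 224.976 / 20.0 = 11.2488 m
d = 11.2488 m / 0.3048 = 36.91 ft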